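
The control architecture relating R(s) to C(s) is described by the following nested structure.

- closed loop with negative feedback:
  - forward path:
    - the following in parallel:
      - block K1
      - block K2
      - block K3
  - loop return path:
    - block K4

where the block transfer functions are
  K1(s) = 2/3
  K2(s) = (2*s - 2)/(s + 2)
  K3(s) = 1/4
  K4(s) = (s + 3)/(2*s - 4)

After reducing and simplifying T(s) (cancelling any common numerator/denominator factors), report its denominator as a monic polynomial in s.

First reduce the diagram to T(s).

Step 1. parallel reduction of K1, K2, K3 = (35*s - 2)/(12*s + 24)
Step 2. apply the feedback formula to (K1+K2+K3), K4 = (70*s^2 - 144*s + 8)/(59*s^2 + 103*s - 102)
No further cancellation is possible in the step-2 result, so that is T(s). Its denominator becomes monic after dividing by the leading coefficient 59.

Answer: s^2 + 103*s/59 - 102/59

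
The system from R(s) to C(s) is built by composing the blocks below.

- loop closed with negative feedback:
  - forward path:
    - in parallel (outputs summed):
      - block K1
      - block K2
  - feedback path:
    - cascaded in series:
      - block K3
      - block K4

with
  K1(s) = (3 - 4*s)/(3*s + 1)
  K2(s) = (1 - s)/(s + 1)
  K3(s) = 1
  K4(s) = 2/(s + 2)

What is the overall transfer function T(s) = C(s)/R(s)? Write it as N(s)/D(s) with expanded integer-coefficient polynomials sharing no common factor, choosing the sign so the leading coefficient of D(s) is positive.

Answer: (-7*s^3 - 13*s^2 + 6*s + 8)/(3*s^3 - 4*s^2 + 11*s + 10)

Working:
Step 1 - combine K1, K2 in parallel gives (-7*s^2 + s + 4)/(3*s^2 + 4*s + 1)
Step 2 - multiply K3, K4 (series) gives 2/(s + 2)
Step 3 - close the feedback loop around (K1+K2), (K3*K4), which is the overall transfer function T(s) = C(s)/R(s) in lowest terms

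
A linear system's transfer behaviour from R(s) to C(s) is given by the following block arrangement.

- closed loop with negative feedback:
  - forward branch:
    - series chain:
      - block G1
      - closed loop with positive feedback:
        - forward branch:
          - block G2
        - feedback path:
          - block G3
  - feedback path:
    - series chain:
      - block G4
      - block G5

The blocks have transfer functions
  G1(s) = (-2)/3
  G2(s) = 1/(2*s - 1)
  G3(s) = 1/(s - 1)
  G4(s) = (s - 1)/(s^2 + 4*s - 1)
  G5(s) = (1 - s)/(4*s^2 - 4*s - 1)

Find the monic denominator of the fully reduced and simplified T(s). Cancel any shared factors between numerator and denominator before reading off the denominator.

The answer is s^6 + 3*s^5/2 - 39*s^4/4 + 191*s^3/24 - s/8 - 1/12.

Reasoning:
Step 1 - close the feedback loop around G2, G3 = (s - 1)/(2*s^2 - 3*s)
Step 2 - cascade G1, [G2/(1-G2*G3)] = (2 - 2*s)/(6*s^2 - 9*s)
Step 3 - series reduction of G4, G5 = (-s^2 + 2*s - 1)/(4*s^4 + 12*s^3 - 21*s^2 + 1)
Step 4 - reduce the feedback loop with forward (G1*[G2/(1-G2*G3)]) and return (G4*G5) = (-8*s^5 - 16*s^4 + 66*s^3 - 42*s^2 - 2*s + 2)/(24*s^6 + 36*s^5 - 234*s^4 + 191*s^3 - 3*s - 2)
T(s) is the step-4 result (common factors already cancelled). Leading coefficient of the denominator: 24. Divide through by 24 for the monic polynomial.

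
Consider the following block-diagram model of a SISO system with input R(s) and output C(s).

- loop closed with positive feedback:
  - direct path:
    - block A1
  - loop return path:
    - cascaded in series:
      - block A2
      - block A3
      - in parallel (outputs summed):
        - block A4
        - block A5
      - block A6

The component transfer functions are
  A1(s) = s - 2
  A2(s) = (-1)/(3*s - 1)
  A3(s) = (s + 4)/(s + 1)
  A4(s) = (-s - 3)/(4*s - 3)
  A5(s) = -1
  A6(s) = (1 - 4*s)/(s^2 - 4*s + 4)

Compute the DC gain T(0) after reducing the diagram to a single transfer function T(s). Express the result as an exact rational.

1. add A4, A5 (parallel): (-5*s)/(4*s - 3)
2. reduce the series chain A2, A3, (A4+A5), A6: (-20*s^3 - 75*s^2 + 20*s)/(12*s^5 - 49*s^4 + 42*s^3 + 39*s^2 - 52*s + 12)
3. collapse the loop (A1 forward, (A2*A3*(A4+A5)*A6) return): (12*s^5 - 49*s^4 + 42*s^3 + 39*s^2 - 52*s + 12)/(12*s^4 - 5*s^3 + 67*s^2 + 3*s - 6)
That last expression is T(s); at s = 0 only the constant terms survive, so T(0) = 12/(-6) = -2.

Hence the answer: -2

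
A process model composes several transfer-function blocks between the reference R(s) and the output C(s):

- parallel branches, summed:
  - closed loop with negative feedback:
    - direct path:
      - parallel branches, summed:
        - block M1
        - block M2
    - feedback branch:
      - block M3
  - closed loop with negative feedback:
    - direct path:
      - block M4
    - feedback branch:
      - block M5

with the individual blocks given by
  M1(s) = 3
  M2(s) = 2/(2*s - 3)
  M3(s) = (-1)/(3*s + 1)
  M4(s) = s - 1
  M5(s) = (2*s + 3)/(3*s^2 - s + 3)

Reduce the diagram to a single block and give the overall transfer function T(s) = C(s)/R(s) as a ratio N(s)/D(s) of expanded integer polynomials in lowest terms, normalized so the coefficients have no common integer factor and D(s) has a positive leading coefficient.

Step 1. combine M1, M2 in parallel; result (6*s - 7)/(2*s - 3)
Step 2. collapse the loop ((M1+M2) forward, M3 return); result (18*s^2 - 15*s - 7)/(6*s^2 - 13*s + 4)
Step 3. apply the feedback formula to M4, M5; result (3*s^3 - 4*s^2 + 4*s - 3)/(5*s^2)
Step 4. add [(M1+M2)/(1+(M1+M2)*M3)], [M4/(1+M4*M5)] (parallel): this yields T(s), and no further normalization is needed

Therefore the answer is (18*s^5 + 27*s^4 + 13*s^3 - 121*s^2 + 55*s - 12)/(30*s^4 - 65*s^3 + 20*s^2).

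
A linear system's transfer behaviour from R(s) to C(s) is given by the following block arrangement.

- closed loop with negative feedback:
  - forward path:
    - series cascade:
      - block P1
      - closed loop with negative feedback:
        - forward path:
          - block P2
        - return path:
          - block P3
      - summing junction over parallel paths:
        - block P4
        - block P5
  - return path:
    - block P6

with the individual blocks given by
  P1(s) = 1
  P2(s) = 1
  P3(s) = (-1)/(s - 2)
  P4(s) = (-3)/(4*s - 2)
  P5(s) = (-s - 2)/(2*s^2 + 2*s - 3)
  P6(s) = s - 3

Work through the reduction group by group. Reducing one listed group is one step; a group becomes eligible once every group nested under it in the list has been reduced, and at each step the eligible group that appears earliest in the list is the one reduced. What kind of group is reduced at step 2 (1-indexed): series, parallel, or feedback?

Reducing step by step:

1. feedback reduction of P2, P3
2. sum the parallel branches P4, P5
3. cascade P1, [P2/(1+P2*P3)], (P4+P5)
4. close the feedback loop around (P1*[P2/(1+P2*P3)]*(P4+P5)), P6
Step 2: parallel.

Answer: parallel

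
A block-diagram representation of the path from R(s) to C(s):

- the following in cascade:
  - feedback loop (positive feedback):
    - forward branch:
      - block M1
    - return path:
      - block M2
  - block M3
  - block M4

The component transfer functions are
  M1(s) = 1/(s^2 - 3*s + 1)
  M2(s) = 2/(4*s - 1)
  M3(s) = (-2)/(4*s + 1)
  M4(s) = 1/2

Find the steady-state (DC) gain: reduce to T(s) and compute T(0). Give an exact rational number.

Reducing step by step:

1. collapse the loop (M1 forward, M2 return) = (4*s - 1)/(4*s^3 - 13*s^2 + 7*s - 3)
2. multiply [M1/(1-M1*M2)], M3, M4 (series) = (1 - 4*s)/(16*s^4 - 48*s^3 + 15*s^2 - 5*s - 3)
The step-2 result is T(s). Setting s = 0: T(0) = 1/(-3) = -1/3.

Answer: -1/3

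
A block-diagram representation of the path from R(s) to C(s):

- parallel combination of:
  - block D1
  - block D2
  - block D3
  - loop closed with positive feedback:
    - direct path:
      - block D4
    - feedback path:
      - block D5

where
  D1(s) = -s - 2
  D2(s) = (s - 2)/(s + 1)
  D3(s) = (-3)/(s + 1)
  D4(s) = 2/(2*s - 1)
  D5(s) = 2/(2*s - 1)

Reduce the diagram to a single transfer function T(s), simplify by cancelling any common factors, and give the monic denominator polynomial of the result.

Step 1 - reduce the feedback loop with forward D4 and return D5: (4*s - 2)/(4*s^2 - 4*s - 3)
Step 2 - add D1, D2, D3, [D4/(1-D4*D5)] (parallel): (-4*s^4 - 4*s^3 - 13*s^2 + 36*s + 19)/(4*s^3 - 7*s - 3)
T(s) is the step-2 result (common factors already cancelled). Leading coefficient of the denominator: 4. Divide through by 4 for the monic polynomial.

Answer: s^3 - 7*s/4 - 3/4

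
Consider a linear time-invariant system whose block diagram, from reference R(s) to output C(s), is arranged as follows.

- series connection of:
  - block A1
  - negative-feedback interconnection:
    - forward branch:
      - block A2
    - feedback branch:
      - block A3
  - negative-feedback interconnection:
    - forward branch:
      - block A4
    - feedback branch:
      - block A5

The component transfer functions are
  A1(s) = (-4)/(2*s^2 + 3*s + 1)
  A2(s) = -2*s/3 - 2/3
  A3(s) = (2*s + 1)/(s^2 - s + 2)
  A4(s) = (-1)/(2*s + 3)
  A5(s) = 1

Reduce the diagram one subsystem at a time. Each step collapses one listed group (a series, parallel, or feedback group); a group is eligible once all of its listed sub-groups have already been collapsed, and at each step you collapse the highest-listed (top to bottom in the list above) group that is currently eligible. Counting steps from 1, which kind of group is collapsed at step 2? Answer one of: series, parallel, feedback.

[1] apply the feedback formula to A2, A3
[2] close the feedback loop around A4, A5
[3] combine A1, [A2/(1+A2*A3)], [A4/(1+A4*A5)] in series
Step 2: feedback.

Answer: feedback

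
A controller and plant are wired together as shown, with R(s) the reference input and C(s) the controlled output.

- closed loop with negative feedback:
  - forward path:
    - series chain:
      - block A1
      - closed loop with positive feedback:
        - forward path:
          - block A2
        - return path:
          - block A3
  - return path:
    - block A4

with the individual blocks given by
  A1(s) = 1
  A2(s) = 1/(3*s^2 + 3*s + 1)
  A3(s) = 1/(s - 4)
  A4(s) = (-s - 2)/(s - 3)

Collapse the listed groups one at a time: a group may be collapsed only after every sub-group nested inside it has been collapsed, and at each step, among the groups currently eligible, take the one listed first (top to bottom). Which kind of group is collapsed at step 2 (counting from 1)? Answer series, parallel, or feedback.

Reducing step by step:

[1] reduce the feedback loop with forward A2 and return A3
[2] multiply A1, [A2/(1-A2*A3)] (series)
[3] collapse the loop ((A1*[A2/(1-A2*A3)]) forward, A4 return)
Step 2: series.

Answer: series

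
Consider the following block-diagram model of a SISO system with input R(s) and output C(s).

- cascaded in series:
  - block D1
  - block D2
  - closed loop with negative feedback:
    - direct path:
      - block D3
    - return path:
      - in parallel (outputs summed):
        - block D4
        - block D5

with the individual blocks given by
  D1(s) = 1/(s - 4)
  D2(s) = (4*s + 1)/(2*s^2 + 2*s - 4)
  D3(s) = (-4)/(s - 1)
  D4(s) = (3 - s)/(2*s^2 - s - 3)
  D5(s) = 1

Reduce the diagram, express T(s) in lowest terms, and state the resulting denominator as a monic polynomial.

First reduce the diagram to T(s).

Step 1 - add D4, D5 (parallel), giving (2*s^2 - 2*s)/(2*s^2 - s - 3)
Step 2 - close the feedback loop around D3, (D4+D5), giving (-8*s^2 + 4*s + 12)/(2*s^3 - 11*s^2 + 6*s + 3)
Step 3 - series reduction of D1, D2, [D3/(1+D3*(D4+D5))], giving (-16*s^3 + 4*s^2 + 26*s + 6)/(2*s^6 - 17*s^5 + 27*s^4 + 67*s^3 - 133*s^2 + 30*s + 24)
Step 3 gives the fully reduced T(s), with no common factor left to cancel. The denominator's leading coefficient is 2, so divide each of its coefficients by 2 to get the monic form.

Answer: s^6 - 17*s^5/2 + 27*s^4/2 + 67*s^3/2 - 133*s^2/2 + 15*s + 12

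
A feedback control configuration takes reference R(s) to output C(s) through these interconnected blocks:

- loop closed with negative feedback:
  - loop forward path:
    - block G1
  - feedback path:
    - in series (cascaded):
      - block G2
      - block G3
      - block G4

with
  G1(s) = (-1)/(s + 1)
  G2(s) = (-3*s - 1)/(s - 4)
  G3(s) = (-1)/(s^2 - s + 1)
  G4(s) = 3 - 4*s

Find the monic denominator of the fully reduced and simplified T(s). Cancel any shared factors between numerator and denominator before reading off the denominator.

Step 1: cascade G2, G3, G4 gives (-12*s^2 + 5*s + 3)/(s^3 - 5*s^2 + 5*s - 4)
Step 2: apply the feedback formula to G1, (G2*G3*G4) gives (-s^3 + 5*s^2 - 5*s + 4)/(s^4 - 4*s^3 + 12*s^2 - 4*s - 7)
That last expression is T(s), already simplified, and its denominator is already monic.

Answer: s^4 - 4*s^3 + 12*s^2 - 4*s - 7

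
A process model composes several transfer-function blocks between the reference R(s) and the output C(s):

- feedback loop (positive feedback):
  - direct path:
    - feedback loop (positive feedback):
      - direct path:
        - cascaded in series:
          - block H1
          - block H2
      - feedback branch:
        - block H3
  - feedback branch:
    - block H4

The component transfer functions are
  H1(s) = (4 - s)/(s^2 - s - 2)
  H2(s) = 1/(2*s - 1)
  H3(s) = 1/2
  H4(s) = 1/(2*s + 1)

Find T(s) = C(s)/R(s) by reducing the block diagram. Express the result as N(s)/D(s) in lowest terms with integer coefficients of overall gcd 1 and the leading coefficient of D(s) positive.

First reduce the diagram to T(s).

Step 1. cascade H1, H2 -> (4 - s)/(2*s^3 - 3*s^2 - 3*s + 2)
Step 2. apply the feedback formula to (H1*H2), H3 -> (8 - 2*s)/(4*s^3 - 6*s^2 - 5*s)
Step 3. close the feedback loop around [(H1*H2)/(1-(H1*H2)*H3)], H4: this yields T(s), and no further normalization is needed

Answer: (-4*s^2 + 14*s + 8)/(8*s^4 - 8*s^3 - 16*s^2 - 3*s - 8)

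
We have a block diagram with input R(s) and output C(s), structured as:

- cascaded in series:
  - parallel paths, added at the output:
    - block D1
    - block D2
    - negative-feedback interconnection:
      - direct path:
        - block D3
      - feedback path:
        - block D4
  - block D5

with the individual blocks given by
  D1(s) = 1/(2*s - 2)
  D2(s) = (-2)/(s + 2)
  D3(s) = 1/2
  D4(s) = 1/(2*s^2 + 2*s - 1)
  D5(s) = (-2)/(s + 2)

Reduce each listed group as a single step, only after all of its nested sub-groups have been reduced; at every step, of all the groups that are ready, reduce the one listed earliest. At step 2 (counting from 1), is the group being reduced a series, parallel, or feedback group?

The answer is parallel.

Reasoning:
1. close the feedback loop around D3, D4
2. add D1, D2, [D3/(1+D3*D4)] (parallel)
3. series reduction of (D1+D2+[D3/(1+D3*D4)]), D5
So the answer for step 2 is parallel.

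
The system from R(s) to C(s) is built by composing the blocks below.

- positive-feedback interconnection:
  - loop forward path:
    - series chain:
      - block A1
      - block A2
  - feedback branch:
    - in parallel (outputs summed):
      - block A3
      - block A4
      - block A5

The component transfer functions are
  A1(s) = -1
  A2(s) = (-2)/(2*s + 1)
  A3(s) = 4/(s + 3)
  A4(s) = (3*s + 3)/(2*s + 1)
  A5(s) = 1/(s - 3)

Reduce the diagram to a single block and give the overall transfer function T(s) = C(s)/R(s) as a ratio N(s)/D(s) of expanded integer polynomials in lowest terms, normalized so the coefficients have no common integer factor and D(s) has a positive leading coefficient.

Answer: (4*s^3 + 2*s^2 - 36*s - 18)/(4*s^4 - 2*s^3 - 61*s^2 + 44*s + 63)

Working:
Step 1 - reduce the series chain A1, A2 -> 2/(2*s + 1)
Step 2 - parallel reduction of A3, A4, A5 -> (3*s^3 + 13*s^2 - 40*s - 36)/(2*s^3 + s^2 - 18*s - 9)
Step 3 - reduce the feedback loop with forward (A1*A2) and return (A3+A4+A5), which is the overall transfer function T(s) = C(s)/R(s) in lowest terms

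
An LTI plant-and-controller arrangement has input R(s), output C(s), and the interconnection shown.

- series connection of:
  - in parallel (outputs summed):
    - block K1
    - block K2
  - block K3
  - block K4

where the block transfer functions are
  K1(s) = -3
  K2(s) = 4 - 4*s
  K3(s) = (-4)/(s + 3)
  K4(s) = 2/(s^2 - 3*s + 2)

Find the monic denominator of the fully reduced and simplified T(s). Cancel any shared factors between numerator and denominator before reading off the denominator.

Answer: s^3 - 7*s + 6

Working:
(1) reduce the parallel group K1, K2: 1 - 4*s
(2) cascade (K1+K2), K3, K4: (32*s - 8)/(s^3 - 7*s + 6)
T(s) is the step-2 result (common factors already cancelled). Leading coefficient of the denominator: 1, so no rescaling is needed.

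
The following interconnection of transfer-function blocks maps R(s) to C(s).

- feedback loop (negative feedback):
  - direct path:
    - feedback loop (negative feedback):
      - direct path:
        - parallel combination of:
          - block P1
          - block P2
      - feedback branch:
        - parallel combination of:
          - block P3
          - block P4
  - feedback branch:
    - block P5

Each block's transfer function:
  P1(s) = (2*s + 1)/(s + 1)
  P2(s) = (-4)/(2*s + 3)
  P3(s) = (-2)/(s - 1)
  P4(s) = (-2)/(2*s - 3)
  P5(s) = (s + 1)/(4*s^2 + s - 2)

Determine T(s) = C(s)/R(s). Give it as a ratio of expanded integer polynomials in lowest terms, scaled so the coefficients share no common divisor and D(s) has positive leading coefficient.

(1) add P1, P2 (parallel) gives (4*s^2 + 4*s - 1)/(2*s^2 + 5*s + 3)
(2) combine P3, P4 in parallel gives (8 - 6*s)/(2*s^2 - 5*s + 3)
(3) apply the feedback formula to (P1+P2), (P3+P4) gives (8*s^4 - 12*s^3 - 10*s^2 + 17*s - 3)/(4*s^4 - 24*s^3 - 5*s^2 + 38*s + 1)
(4) apply the feedback formula to [(P1+P2)/(1+(P1+P2)*(P3+P4))], P5; the result is T(s) itself (integer coefficients, no common factor, positive leading denominator coefficient)

Therefore the answer is (32*s^6 - 40*s^5 - 68*s^4 + 82*s^3 + 25*s^2 - 37*s + 6)/(16*s^6 - 84*s^5 - 56*s^4 + 173*s^3 + 59*s^2 - 61*s - 5).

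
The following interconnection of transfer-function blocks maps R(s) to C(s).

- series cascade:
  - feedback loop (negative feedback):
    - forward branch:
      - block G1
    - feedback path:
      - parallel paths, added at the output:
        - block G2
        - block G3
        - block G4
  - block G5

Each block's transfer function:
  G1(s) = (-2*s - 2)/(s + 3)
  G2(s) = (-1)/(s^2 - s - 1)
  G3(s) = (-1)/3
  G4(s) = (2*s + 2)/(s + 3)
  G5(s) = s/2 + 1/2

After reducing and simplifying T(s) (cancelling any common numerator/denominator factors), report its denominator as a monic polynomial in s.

The answer is s^4 - 9*s^3/7 - 32*s^2/7 - s/7 + 3/7.

Reasoning:
Step 1: sum the parallel branches G2, G3, G4, giving (5*s^3 - 2*s^2 - 11*s - 12)/(3*s^3 + 6*s^2 - 12*s - 9)
Step 2: apply the feedback formula to G1, (G2+G3+G4), giving (6*s^4 + 18*s^3 - 12*s^2 - 42*s - 18)/(7*s^4 - 9*s^3 - 32*s^2 - s + 3)
Step 3: multiply [G1/(1+G1*(G2+G3+G4))], G5 (series), giving (3*s^5 + 12*s^4 + 3*s^3 - 27*s^2 - 30*s - 9)/(7*s^4 - 9*s^3 - 32*s^2 - s + 3)
The result of step 3 is T(s) in lowest terms. Its denominator has leading coefficient 7; dividing the denominator through by 7 makes it monic.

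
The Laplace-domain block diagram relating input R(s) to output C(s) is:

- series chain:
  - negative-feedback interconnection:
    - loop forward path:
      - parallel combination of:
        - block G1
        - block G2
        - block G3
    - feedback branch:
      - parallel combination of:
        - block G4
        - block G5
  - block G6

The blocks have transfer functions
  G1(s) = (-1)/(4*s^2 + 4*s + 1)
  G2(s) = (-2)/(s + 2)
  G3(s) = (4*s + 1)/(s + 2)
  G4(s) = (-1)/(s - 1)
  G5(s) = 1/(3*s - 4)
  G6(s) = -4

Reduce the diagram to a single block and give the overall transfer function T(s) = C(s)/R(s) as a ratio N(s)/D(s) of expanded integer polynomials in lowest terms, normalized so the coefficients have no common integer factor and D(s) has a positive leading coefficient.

Answer: (-192*s^5 + 304*s^4 + 92*s^3 - 184*s^2 - 68*s + 48)/(12*s^5 - 24*s^4 - 17*s^3 + 29*s^2 + 25*s - 1)

Working:
[1] combine G1, G2, G3 in parallel = (16*s^3 + 12*s^2 - s - 3)/(4*s^3 + 12*s^2 + 9*s + 2)
[2] add G4, G5 (parallel) = (3 - 2*s)/(3*s^2 - 7*s + 4)
[3] reduce the feedback loop with forward (G1+G2+G3) and return (G4+G5) = (48*s^5 - 76*s^4 - 23*s^3 + 46*s^2 + 17*s - 12)/(12*s^5 - 24*s^4 - 17*s^3 + 29*s^2 + 25*s - 1)
[4] series reduction of [(G1+G2+G3)/(1+(G1+G2+G3)*(G4+G5))], G6, giving the overall T(s)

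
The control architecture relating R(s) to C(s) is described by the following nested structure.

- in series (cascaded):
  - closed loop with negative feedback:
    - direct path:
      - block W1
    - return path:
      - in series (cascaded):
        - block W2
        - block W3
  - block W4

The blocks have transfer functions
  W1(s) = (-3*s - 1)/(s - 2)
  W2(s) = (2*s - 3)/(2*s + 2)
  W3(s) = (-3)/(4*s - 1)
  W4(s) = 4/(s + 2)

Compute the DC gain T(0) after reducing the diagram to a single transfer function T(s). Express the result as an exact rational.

[1] multiply W2, W3 (series) -> (9 - 6*s)/(8*s^2 + 6*s - 2)
[2] collapse the loop (W1 forward, (W2*W3) return) -> (-24*s^3 - 26*s^2 + 2)/(8*s^3 + 8*s^2 - 35*s - 5)
[3] cascade [W1/(1+W1*(W2*W3))], W4 -> (-96*s^3 - 104*s^2 + 8)/(8*s^4 + 24*s^3 - 19*s^2 - 75*s - 10)
DC gain: substitute s = 0 into T(s) from step 3: T(0) = 8/(-10) = -4/5.

Hence the answer: -4/5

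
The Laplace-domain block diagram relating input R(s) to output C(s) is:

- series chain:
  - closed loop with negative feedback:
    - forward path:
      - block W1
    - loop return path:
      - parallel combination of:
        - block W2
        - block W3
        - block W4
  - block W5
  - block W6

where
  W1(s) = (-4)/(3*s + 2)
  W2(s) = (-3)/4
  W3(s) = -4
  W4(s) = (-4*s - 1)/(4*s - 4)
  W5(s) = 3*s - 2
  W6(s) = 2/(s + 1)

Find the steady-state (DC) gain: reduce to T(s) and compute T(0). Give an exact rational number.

Step 1 - add W2, W3, W4 (parallel); result (18 - 23*s)/(4*s - 4)
Step 2 - close the feedback loop around W1, (W2+W3+W4); result (4 - 4*s)/(3*s^2 + 22*s - 20)
Step 3 - multiply [W1/(1+W1*(W2+W3+W4))], W5, W6 (series); result (-24*s^2 + 40*s - 16)/(3*s^3 + 25*s^2 + 2*s - 20)
Step 3 gives the overall T(s). Then T(0) = -16/(-20) = 4/5.

Answer: 4/5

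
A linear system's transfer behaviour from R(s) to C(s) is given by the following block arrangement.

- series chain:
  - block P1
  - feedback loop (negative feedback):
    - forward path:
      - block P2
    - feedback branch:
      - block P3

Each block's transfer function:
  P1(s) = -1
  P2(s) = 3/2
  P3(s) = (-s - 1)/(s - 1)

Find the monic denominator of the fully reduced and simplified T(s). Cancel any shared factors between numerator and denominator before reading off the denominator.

Step 1: reduce the feedback loop with forward P2 and return P3 gives (3 - 3*s)/(s + 5)
Step 2: cascade P1, [P2/(1+P2*P3)] gives (3*s - 3)/(s + 5)
That last expression is T(s), already simplified, and its denominator is already monic.

Final answer: s + 5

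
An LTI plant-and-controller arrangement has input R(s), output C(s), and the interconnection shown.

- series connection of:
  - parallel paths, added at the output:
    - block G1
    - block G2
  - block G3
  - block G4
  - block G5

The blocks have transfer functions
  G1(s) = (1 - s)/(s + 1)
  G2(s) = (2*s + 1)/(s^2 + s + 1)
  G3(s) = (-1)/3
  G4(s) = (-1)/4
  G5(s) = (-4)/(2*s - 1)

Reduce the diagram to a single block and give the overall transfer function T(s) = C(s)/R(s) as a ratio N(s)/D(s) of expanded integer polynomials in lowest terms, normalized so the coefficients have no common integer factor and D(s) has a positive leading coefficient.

(1) add G1, G2 (parallel); result (-s^3 + 2*s^2 + 3*s + 2)/(s^3 + 2*s^2 + 2*s + 1)
(2) series reduction of (G1+G2), G3, G4, G5: this yields T(s), and no further normalization is needed

Hence the answer: (s^3 - 2*s^2 - 3*s - 2)/(6*s^4 + 9*s^3 + 6*s^2 - 3)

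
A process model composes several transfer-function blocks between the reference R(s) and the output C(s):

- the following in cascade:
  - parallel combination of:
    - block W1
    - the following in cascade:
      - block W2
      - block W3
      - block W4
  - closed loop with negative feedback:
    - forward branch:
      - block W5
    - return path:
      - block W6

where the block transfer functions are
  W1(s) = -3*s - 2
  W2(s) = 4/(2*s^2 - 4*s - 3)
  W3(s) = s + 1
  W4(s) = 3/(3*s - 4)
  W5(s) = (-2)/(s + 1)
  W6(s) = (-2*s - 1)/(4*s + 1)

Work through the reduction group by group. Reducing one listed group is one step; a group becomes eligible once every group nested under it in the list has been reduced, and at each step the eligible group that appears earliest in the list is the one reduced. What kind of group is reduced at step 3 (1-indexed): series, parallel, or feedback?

Step 1: reduce the series chain W2, W3, W4
Step 2: parallel reduction of W1, (W2*W3*W4)
Step 3: feedback reduction of W5, W6
Step 4: cascade (W1+(W2*W3*W4)), [W5/(1+W5*W6)]
Step 3: feedback.

Hence the answer: feedback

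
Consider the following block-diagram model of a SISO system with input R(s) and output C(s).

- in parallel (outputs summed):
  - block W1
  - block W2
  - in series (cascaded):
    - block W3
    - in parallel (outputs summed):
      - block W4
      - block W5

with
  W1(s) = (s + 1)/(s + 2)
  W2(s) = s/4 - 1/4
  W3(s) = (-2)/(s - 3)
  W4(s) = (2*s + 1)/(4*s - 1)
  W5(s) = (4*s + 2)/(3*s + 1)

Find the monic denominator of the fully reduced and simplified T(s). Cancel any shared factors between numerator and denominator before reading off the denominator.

Reducing step by step:

Step 1 - sum the parallel branches W4, W5 gives (22*s^2 + 9*s - 1)/(12*s^2 + s - 1)
Step 2 - combine W3, (W4+W5) in series gives (-44*s^2 - 18*s + 2)/(12*s^3 - 35*s^2 - 4*s + 3)
Step 3 - reduce the parallel group W1, W2, (W3*(W4+W5)) gives (12*s^5 + 25*s^4 - 331*s^3 - 511*s^2 - 129*s + 22)/(48*s^4 - 44*s^3 - 296*s^2 - 20*s + 24)
T(s) is the step-3 result (common factors already cancelled). Leading coefficient of the denominator: 48. Divide through by 48 for the monic polynomial.

Answer: s^4 - 11*s^3/12 - 37*s^2/6 - 5*s/12 + 1/2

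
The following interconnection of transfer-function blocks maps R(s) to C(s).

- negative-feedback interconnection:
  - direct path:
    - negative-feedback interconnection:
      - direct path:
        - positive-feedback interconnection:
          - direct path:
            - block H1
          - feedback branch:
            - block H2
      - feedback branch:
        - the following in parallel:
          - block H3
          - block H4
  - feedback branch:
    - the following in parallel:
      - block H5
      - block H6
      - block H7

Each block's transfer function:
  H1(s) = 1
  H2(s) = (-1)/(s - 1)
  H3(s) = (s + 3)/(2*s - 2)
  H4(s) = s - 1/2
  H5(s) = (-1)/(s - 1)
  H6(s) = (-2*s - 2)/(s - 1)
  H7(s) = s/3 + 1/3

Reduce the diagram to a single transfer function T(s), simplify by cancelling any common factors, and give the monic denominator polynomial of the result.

[1] apply the feedback formula to H1, H2 -> (s - 1)/s
[2] combine H3, H4 in parallel -> (s^2 - s + 2)/(s - 1)
[3] close the feedback loop around [H1/(1-H1*H2)], (H3+H4) -> (s - 1)/(s^2 + 2)
[4] combine H5, H6, H7 in parallel -> (s^2 - 6*s - 10)/(3*s - 3)
[5] collapse the loop ([[H1/(1-H1*H2)]/(1+[H1/(1-H1*H2)]*(H3+H4))] forward, (H5+H6+H7) return) -> (3*s - 3)/(4*s^2 - 6*s - 4)
No further cancellation is possible in the step-5 result, so that is T(s). Its denominator becomes monic after dividing by the leading coefficient 4.

Therefore the answer is s^2 - 3*s/2 - 1.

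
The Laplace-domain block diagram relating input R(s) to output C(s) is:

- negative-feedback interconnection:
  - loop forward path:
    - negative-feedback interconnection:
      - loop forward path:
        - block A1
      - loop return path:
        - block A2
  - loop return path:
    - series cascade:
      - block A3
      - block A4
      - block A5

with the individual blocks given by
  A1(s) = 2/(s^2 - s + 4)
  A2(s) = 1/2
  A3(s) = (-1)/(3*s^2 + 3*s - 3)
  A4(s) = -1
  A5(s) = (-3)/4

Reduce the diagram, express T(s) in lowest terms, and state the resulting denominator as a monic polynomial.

(1) apply the feedback formula to A1, A2 = 2/(s^2 - s + 5)
(2) cascade A3, A4, A5 = (-1)/(4*s^2 + 4*s - 4)
(3) reduce the feedback loop with forward [A1/(1+A1*A2)] and return (A3*A4*A5) = (4*s^2 + 4*s - 4)/(2*s^4 + 6*s^2 + 12*s - 11)
T(s) is the step-3 result (common factors already cancelled). Leading coefficient of the denominator: 2. Divide through by 2 for the monic polynomial.

Therefore the answer is s^4 + 3*s^2 + 6*s - 11/2.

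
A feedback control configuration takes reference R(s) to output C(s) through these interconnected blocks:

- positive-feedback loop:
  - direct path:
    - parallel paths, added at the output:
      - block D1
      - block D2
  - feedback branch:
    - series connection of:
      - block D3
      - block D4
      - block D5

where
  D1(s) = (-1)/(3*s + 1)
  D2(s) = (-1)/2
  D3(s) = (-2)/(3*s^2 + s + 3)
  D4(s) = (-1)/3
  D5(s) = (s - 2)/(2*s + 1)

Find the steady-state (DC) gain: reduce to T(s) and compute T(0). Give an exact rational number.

Step 1. sum the parallel branches D1, D2 -> (-3*s - 3)/(6*s + 2)
Step 2. series reduction of D3, D4, D5 -> (2*s - 4)/(18*s^3 + 15*s^2 + 21*s + 9)
Step 3. apply the feedback formula to (D1+D2), (D3*D4*D5) -> (-18*s^4 - 33*s^3 - 36*s^2 - 30*s - 9)/(36*s^4 + 42*s^3 + 54*s^2 + 30*s + 2)
The step-3 result is T(s). Setting s = 0: T(0) = -9/2.

Final answer: -9/2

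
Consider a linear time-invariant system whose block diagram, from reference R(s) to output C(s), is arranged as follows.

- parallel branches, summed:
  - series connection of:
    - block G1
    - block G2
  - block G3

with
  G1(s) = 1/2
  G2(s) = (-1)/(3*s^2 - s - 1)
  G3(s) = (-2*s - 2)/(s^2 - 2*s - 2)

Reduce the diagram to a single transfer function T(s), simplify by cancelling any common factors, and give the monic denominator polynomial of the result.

[1] cascade G1, G2; result (-1)/(6*s^2 - 2*s - 2)
[2] add (G1*G2), G3 (parallel); result (-12*s^3 - 9*s^2 + 10*s + 6)/(6*s^4 - 14*s^3 - 10*s^2 + 8*s + 4)
That last expression is T(s), already simplified. Scaling its denominator by 1/6 (the reciprocal of the leading coefficient) yields the monic denominator.

Answer: s^4 - 7*s^3/3 - 5*s^2/3 + 4*s/3 + 2/3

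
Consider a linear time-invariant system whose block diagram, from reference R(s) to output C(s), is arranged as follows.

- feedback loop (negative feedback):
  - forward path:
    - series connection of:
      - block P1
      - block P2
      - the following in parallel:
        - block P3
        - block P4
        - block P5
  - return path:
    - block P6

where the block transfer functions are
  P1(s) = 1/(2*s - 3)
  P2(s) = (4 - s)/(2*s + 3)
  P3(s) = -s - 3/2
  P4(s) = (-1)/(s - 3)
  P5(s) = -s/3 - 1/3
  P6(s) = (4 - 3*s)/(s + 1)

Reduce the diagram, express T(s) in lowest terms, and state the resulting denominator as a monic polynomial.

Reducing step by step:

1. combine P3, P4, P5 in parallel gives (-8*s^2 + 13*s + 27)/(6*s - 18)
2. combine P1, P2, (P3+P4+P5) in series gives (8*s^3 - 45*s^2 + 25*s + 108)/(24*s^3 - 72*s^2 - 54*s + 162)
3. reduce the feedback loop with forward (P1*P2*(P3+P4+P5)) and return P6 gives (8*s^4 - 37*s^3 - 20*s^2 + 133*s + 108)/(119*s^3 - 381*s^2 - 116*s + 594)
No further cancellation is possible in the step-3 result, so that is T(s). Its denominator becomes monic after dividing by the leading coefficient 119.

Answer: s^3 - 381*s^2/119 - 116*s/119 + 594/119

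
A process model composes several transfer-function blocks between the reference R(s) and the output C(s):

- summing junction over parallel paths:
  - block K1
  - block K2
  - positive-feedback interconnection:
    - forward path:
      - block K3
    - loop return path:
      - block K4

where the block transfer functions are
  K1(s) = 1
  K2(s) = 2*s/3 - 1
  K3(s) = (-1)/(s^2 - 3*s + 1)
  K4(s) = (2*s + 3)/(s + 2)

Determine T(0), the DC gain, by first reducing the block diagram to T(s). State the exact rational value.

Step 1. collapse the loop (K3 forward, K4 return) -> (-s - 2)/(s^3 - s^2 - 3*s + 5)
Step 2. combine K1, K2, [K3/(1-K3*K4)] in parallel -> (2*s^4 - 2*s^3 - 6*s^2 + 7*s - 6)/(3*s^3 - 3*s^2 - 9*s + 15)
Evaluating the step-2 result (the overall T(s)) at s = 0 gives T(0) = -6/15 = -2/5.

Hence the answer: -2/5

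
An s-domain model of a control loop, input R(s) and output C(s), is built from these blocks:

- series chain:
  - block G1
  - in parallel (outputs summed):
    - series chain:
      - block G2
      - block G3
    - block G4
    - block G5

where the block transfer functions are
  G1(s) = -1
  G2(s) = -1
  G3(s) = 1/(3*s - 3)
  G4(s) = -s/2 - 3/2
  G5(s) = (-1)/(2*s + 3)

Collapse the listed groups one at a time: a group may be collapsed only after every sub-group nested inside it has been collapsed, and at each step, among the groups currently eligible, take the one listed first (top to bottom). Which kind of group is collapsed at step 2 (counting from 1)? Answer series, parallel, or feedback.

The answer is parallel.

Reasoning:
Step 1 - reduce the series chain G2, G3
Step 2 - combine (G2*G3), G4, G5 in parallel
Step 3 - cascade G1, ((G2*G3)+G4+G5)
At step 2 the group reduced is parallel.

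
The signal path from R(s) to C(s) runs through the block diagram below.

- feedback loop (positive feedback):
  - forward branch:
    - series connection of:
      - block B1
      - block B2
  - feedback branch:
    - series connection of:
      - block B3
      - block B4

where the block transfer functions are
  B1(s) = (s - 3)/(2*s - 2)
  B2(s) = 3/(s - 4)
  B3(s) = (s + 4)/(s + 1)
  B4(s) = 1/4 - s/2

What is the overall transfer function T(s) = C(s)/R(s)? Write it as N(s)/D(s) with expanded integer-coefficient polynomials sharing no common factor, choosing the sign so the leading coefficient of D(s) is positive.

Answer: (12*s^2 - 24*s - 36)/(14*s^3 - 29*s^2 - 83*s + 68)

Working:
Step 1: combine B1, B2 in series: (3*s - 9)/(2*s^2 - 10*s + 8)
Step 2: combine B3, B4 in series: (-2*s^2 - 7*s + 4)/(4*s + 4)
Step 3: feedback reduction of (B1*B2), (B3*B4); the result is T(s) itself (integer coefficients, no common factor, positive leading denominator coefficient)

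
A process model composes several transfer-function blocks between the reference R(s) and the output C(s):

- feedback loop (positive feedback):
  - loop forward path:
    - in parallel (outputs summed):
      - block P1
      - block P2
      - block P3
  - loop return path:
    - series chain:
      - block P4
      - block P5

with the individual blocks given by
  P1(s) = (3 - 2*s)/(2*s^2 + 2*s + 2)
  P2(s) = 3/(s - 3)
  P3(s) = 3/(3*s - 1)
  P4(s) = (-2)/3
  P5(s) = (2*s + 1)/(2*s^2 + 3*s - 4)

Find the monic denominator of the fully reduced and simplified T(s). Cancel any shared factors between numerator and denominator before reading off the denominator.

1. add P1, P2, P3 (parallel); result (18*s^3 + 29*s^2 - 36*s - 15)/(6*s^4 - 14*s^3 - 8*s^2 - 14*s + 6)
2. reduce the series chain P4, P5; result (-4*s - 2)/(6*s^2 + 9*s - 12)
3. apply the feedback formula to (P1+P2+P3), (P4*P5); result (108*s^5 + 336*s^4 - 171*s^3 - 762*s^2 + 297*s + 180)/(36*s^6 - 30*s^5 - 174*s^4 + 164*s^3 - 80*s^2 + 90*s - 102)
That last expression is T(s), already simplified. Scaling its denominator by 1/36 (the reciprocal of the leading coefficient) yields the monic denominator.

Answer: s^6 - 5*s^5/6 - 29*s^4/6 + 41*s^3/9 - 20*s^2/9 + 5*s/2 - 17/6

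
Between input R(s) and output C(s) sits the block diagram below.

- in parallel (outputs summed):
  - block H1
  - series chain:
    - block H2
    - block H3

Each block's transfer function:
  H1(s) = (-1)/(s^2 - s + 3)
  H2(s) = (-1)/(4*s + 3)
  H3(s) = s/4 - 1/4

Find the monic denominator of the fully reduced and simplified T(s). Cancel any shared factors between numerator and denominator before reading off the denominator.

1. multiply H2, H3 (series): (1 - s)/(16*s + 12)
2. combine H1, (H2*H3) in parallel: (-s^3 + 2*s^2 - 20*s - 9)/(16*s^3 - 4*s^2 + 36*s + 36)
That last expression is T(s), already simplified. Scaling its denominator by 1/16 (the reciprocal of the leading coefficient) yields the monic denominator.

Therefore the answer is s^3 - s^2/4 + 9*s/4 + 9/4.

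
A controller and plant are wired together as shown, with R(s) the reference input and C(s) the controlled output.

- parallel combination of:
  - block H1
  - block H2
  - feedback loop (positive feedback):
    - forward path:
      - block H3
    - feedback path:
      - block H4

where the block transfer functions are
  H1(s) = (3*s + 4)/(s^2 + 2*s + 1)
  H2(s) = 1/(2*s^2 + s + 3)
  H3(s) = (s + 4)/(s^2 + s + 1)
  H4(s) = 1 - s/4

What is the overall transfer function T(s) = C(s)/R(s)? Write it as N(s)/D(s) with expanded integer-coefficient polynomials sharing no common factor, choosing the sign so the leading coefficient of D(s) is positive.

Step 1. reduce the feedback loop with forward H3 and return H4: (4*s + 16)/(5*s^2 + 4*s - 12)
Step 2. combine H1, H2, [H3/(1-H3*H4)] in parallel: this yields T(s), and no further normalization is needed

Hence the answer: (38*s^5 + 136*s^4 + 159*s^3 + 121*s^2 - 4*s - 108)/(10*s^6 + 33*s^5 + 31*s^4 + 3*s^3 - 41*s^2 - 72*s - 36)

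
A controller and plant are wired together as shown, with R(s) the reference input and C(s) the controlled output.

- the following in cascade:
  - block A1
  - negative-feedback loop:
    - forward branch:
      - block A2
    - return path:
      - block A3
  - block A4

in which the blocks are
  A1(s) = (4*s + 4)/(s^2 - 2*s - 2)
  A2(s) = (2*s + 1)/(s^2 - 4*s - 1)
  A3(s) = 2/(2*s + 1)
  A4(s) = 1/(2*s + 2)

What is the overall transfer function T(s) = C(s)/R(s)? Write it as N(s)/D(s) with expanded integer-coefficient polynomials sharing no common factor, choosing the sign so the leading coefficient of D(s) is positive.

Reducing step by step:

Step 1 - reduce the feedback loop with forward A2 and return A3 = (2*s + 1)/(s^2 - 4*s + 1)
Step 2 - multiply A1, [A2/(1+A2*A3)], A4 (series); the result is T(s) itself (integer coefficients, no common factor, positive leading denominator coefficient)

Answer: (4*s + 2)/(s^4 - 6*s^3 + 7*s^2 + 6*s - 2)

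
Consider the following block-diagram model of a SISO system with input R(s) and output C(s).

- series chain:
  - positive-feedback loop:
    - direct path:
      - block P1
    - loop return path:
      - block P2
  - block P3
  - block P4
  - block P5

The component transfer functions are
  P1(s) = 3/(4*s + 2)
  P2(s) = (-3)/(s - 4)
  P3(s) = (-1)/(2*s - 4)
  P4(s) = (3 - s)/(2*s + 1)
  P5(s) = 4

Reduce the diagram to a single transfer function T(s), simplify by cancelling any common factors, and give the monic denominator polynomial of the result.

Step 1. collapse the loop (P1 forward, P2 return) gives (3*s - 12)/(4*s^2 - 14*s + 1)
Step 2. series reduction of [P1/(1-P1*P2)], P3, P4, P5 gives (6*s^2 - 42*s + 72)/(8*s^4 - 40*s^3 + 36*s^2 + 25*s - 2)
That last expression is T(s), already simplified. Scaling its denominator by 1/8 (the reciprocal of the leading coefficient) yields the monic denominator.

Hence the answer: s^4 - 5*s^3 + 9*s^2/2 + 25*s/8 - 1/4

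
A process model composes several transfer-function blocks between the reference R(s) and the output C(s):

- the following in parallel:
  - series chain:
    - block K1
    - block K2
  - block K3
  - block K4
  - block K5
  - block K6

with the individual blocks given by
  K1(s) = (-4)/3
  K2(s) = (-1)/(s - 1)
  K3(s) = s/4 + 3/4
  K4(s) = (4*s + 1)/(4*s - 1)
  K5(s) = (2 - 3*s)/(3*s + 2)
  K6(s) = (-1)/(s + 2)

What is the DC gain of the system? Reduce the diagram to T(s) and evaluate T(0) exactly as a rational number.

1. multiply K1, K2 (series): 4/(3*s - 3)
2. sum the parallel branches (K1*K2), K3, K4, K5, K6: (36*s^5 + 159*s^4 + 402*s^3 + 587*s^2 - 412*s - 52)/(144*s^4 + 204*s^3 - 252*s^2 - 144*s + 48)
DC gain: substitute s = 0 into T(s) from step 2: T(0) = -52/48 = -13/12.

Therefore the answer is -13/12.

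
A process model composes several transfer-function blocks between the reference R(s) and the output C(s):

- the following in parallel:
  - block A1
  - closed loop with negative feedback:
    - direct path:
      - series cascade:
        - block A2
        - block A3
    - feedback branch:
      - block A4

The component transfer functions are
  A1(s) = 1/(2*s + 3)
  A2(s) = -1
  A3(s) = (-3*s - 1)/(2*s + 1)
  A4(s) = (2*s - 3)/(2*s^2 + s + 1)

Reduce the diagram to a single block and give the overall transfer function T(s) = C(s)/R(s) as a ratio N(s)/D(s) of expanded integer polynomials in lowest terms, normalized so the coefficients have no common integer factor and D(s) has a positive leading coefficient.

Answer: (12*s^4 + 32*s^3 + 33*s^2 + 10*s + 1)/(8*s^4 + 32*s^3 + 22*s^2 - 16*s - 6)

Working:
Step 1 - series reduction of A2, A3 = (3*s + 1)/(2*s + 1)
Step 2 - reduce the feedback loop with forward (A2*A3) and return A4 = (6*s^3 + 5*s^2 + 4*s + 1)/(4*s^3 + 10*s^2 - 4*s - 2)
Step 3 - parallel reduction of A1, [(A2*A3)/(1+(A2*A3)*A4)]: this yields T(s), and no further normalization is needed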